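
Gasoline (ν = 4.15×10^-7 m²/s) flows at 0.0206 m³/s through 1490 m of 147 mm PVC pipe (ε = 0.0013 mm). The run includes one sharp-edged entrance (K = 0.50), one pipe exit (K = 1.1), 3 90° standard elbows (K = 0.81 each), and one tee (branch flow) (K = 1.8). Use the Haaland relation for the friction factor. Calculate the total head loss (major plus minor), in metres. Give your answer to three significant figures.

H_L ≈ 10.7 m

V = 4Q/(πD²) = 1.214 m/s; V²/2g = 0.07509 m
Re = 4.30×10^5, ε/D = 8.84×10^-6 → f = 0.01351 (Haaland)
Major: h_f = f(L/D)·V²/2g = 0.01351·10136·0.07509 = 10.28 m
Minor: ΣK = 5.83; h_m = ΣK·V²/2g = 0.4378 m
Total H_L = 10.28 + 0.4378 = 10.72 m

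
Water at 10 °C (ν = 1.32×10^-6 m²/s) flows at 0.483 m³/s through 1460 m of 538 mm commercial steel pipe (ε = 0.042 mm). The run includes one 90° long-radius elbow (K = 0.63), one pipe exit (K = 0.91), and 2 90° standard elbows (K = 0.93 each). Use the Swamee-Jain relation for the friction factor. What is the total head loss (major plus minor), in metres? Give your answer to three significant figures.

V = 4Q/(πD²) = 2.125 m/s; V²/2g = 0.2301 m
Re = 8.66×10^5, ε/D = 7.81×10^-5 → f = 0.01335 (Swamee-Jain)
Major: h_f = f(L/D)·V²/2g = 0.01335·2714·0.2301 = 8.338 m
Minor: ΣK = 3.40; h_m = ΣK·V²/2g = 0.7823 m
Total H_L = 8.338 + 0.7823 = 9.120 m

H_L ≈ 9.12 m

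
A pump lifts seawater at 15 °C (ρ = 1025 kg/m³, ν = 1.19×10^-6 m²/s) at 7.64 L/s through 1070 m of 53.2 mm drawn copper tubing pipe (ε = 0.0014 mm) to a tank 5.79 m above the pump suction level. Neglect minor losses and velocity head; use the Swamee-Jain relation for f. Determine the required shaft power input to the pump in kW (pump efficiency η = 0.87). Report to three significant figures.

V = 4Q/(πD²) = 3.437 m/s; Re = 1.54×10^5; ε/D = 2.63×10^-5; f = 0.01657
h_f = f(L/D)V²/2g = 200.6 m
Total head H = z + h_f = 5.79 + 200.6 = 206.4 m
P_hyd = ρgQH = 1025·9.81·0.00764·206.4 = 15.86 kW
P_shaft = P_hyd/η = 15.86/0.87 = 18.23 kW

P_shaft ≈ 18.2 kW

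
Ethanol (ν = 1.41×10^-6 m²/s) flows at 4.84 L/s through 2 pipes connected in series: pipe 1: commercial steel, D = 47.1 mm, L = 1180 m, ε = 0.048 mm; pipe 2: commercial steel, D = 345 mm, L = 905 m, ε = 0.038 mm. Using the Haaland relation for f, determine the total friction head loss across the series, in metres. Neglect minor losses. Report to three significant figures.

H ≈ 219 m

Pipe 1: V = 2.778 m/s, Re = 9.28×10^4, ε/D = 0.00102, f = 0.02218, h_1 = f(L/D)V²/2g = 218.6 m
Pipe 2: V = 0.05177 m/s, Re = 1.27×10^4, ε/D = 1.10×10^-4, f = 0.02911, h_2 = f(L/D)V²/2g = 0.01043 m
Series → Q common, losses add: H = Σh = 218.6 m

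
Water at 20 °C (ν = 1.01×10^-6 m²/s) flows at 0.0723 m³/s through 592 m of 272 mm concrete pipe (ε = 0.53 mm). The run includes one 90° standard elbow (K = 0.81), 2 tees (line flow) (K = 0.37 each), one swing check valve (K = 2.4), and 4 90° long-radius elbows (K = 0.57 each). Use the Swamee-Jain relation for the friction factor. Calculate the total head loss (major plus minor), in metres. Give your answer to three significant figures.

H_L ≈ 4.60 m

V = 4Q/(πD²) = 1.244 m/s; V²/2g = 0.07891 m
Re = 3.35×10^5, ε/D = 0.00195 → f = 0.02395 (Swamee-Jain)
Major: h_f = f(L/D)·V²/2g = 0.02395·2176·0.07891 = 4.113 m
Minor: ΣK = 6.23; h_m = ΣK·V²/2g = 0.4916 m
Total H_L = 4.113 + 0.4916 = 4.605 m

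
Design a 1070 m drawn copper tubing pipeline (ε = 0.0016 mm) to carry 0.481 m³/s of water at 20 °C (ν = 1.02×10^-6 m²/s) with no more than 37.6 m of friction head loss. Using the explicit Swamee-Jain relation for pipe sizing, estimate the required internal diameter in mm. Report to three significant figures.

D ≈ 361 mm

Swamee-Jain (Type III): D = 0.66·[ε^1.25·(LQ²/(gh_f))^4.75 + ν·Q^9.4·(L/(gh_f))^5.2]^0.04
LQ²/(gh_f) = 0.6711; L/(gh_f) = 2.901
Term 1 = ε^1.25·(…)^4.75 = 8.56×10^-9; Term 2 = ν·Q^9.4·(…)^5.2 = 2.67×10^-7
D = 0.66·(8.56×10^-9 + 2.67×10^-7)^0.04 = 0.3607 m = 361 mm
Check: V = 4.71 m/s, Re = 1.66×10^6, f = 0.01083, h_f = 36.3 m ≈ 37.6 m ✓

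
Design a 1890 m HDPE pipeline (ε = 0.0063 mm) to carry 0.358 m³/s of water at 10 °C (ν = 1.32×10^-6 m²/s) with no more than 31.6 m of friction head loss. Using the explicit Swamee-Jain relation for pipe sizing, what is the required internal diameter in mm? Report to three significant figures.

D ≈ 382 mm

Swamee-Jain (Type III): D = 0.66·[ε^1.25·(LQ²/(gh_f))^4.75 + ν·Q^9.4·(L/(gh_f))^5.2]^0.04
LQ²/(gh_f) = 0.7814; L/(gh_f) = 6.097
Term 1 = ε^1.25·(…)^4.75 = 9.78×10^-8; Term 2 = ν·Q^9.4·(…)^5.2 = 1.02×10^-6
D = 0.66·(9.78×10^-8 + 1.02×10^-6)^0.04 = 0.3815 m = 382 mm
Check: V = 3.13 m/s, Re = 9.05×10^5, f = 0.01218, h_f = 30.2 m ≈ 31.6 m ✓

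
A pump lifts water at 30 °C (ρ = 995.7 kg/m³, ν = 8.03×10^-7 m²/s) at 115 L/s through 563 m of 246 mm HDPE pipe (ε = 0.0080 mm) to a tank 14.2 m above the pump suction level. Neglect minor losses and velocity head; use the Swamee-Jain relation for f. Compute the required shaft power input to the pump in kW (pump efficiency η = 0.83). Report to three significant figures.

V = 4Q/(πD²) = 2.420 m/s; Re = 7.41×10^5; ε/D = 3.25×10^-5; f = 0.01284
h_f = f(L/D)V²/2g = 8.770 m
Total head H = z + h_f = 14.2 + 8.770 = 22.97 m
P_hyd = ρgQH = 995.7·9.81·0.115·22.97 = 25.80 kW
P_shaft = P_hyd/η = 25.80/0.83 = 31.09 kW

P_shaft ≈ 31.1 kW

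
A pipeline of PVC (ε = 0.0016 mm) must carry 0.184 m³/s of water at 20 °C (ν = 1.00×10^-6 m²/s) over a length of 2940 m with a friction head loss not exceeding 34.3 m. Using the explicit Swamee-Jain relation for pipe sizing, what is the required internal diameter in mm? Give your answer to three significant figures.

D ≈ 316 mm

Swamee-Jain (Type III): D = 0.66·[ε^1.25·(LQ²/(gh_f))^4.75 + ν·Q^9.4·(L/(gh_f))^5.2]^0.04
LQ²/(gh_f) = 0.2958; L/(gh_f) = 8.737
Term 1 = ε^1.25·(…)^4.75 = 1.75×10^-10; Term 2 = ν·Q^9.4·(…)^5.2 = 9.65×10^-9
D = 0.66·(1.75×10^-10 + 9.65×10^-9)^0.04 = 0.3157 m = 316 mm
Check: V = 2.35 m/s, Re = 7.42×10^5, f = 0.01232, h_f = 32.3 m ≈ 34.3 m ✓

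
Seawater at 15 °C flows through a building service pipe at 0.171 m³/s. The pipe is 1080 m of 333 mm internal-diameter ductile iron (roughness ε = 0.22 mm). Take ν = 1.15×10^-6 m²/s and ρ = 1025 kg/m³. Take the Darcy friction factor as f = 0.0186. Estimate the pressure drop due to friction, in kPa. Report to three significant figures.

Δp ≈ 119 kPa

V = 4Q/(πD²) = 4·0.171/(π·0.333²) = 1.963 m/s
h_f = f(L/D)V²/(2g) = 0.01860·(1080/0.333)·1.963²/(2·9.81) = 11.85 m
Δp = ρg·h_f = 1025·9.81·11.85 = 119.2 kPa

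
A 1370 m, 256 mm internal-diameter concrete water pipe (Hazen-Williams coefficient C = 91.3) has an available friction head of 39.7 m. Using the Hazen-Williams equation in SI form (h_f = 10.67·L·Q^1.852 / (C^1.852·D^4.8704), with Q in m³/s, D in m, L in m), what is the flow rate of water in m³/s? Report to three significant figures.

Rearranging: Q = [h_f·C^1.852·D^4.8704 / (10.67·L)]^(1/1.852)
Q = [39.7·91.3^1.852·0.256^4.8704 / (10.67·1370)]^0.540 = 0.1044 m³/s

Q ≈ 0.104 m³/s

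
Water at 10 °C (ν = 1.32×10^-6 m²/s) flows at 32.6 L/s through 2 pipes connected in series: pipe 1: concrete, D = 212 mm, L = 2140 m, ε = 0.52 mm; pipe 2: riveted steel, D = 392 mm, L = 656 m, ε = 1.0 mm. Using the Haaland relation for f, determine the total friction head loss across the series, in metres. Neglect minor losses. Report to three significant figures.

H ≈ 11.4 m

Pipe 1: V = 0.9235 m/s, Re = 1.48×10^5, ε/D = 0.00245, f = 0.02571, h_1 = f(L/D)V²/2g = 11.28 m
Pipe 2: V = 0.2701 m/s, Re = 8.02×10^4, ε/D = 0.00255, f = 0.02666, h_2 = f(L/D)V²/2g = 0.1659 m
Series → Q common, losses add: H = Σh = 11.45 m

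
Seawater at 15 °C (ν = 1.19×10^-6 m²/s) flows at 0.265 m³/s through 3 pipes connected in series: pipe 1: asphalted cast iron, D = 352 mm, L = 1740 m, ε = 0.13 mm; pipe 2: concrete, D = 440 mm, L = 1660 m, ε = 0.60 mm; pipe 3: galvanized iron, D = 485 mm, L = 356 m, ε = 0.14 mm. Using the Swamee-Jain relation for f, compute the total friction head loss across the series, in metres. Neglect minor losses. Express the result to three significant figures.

H ≈ 44.7 m

Pipe 1: V = 2.723 m/s, Re = 8.06×10^5, ε/D = 3.69×10^-4, f = 0.01649, h_1 = f(L/D)V²/2g = 30.80 m
Pipe 2: V = 1.743 m/s, Re = 6.44×10^5, ε/D = 0.00136, f = 0.02169, h_2 = f(L/D)V²/2g = 12.67 m
Pipe 3: V = 1.434 m/s, Re = 5.85×10^5, ε/D = 2.89×10^-4, f = 0.01611, h_3 = f(L/D)V²/2g = 1.240 m
Series → Q common, losses add: H = Σh = 44.71 m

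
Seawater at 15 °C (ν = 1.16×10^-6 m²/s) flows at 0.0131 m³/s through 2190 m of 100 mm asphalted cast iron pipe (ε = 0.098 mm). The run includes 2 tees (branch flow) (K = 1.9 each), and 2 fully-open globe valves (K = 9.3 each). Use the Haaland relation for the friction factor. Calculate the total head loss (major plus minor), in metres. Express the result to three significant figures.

V = 4Q/(πD²) = 1.668 m/s; V²/2g = 0.1418 m
Re = 1.44×10^5, ε/D = 9.80×10^-4 → f = 0.02127 (Haaland)
Major: h_f = f(L/D)·V²/2g = 0.02127·21900·0.1418 = 66.04 m
Minor: ΣK = 22.4; h_m = ΣK·V²/2g = 3.176 m
Total H_L = 66.04 + 3.176 = 69.22 m

H_L ≈ 69.2 m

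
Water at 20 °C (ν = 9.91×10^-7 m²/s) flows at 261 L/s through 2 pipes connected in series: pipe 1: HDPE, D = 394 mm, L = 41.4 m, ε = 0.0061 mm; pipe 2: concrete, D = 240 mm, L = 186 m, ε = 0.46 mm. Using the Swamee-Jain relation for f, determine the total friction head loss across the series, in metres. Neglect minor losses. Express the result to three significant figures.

Pipe 1: V = 2.141 m/s, Re = 8.51×10^5, ε/D = 1.55×10^-5, f = 0.01227, h_1 = f(L/D)V²/2g = 0.3011 m
Pipe 2: V = 5.769 m/s, Re = 1.40×10^6, ε/D = 0.00192, f = 0.02336, h_2 = f(L/D)V²/2g = 30.71 m
Series → Q common, losses add: H = Σh = 31.01 m

H ≈ 31.0 m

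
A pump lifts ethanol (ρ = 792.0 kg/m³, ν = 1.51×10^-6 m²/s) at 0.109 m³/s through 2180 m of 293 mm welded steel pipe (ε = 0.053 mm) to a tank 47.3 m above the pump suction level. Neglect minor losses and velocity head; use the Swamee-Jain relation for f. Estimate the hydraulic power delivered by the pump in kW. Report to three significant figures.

P_hyd ≈ 53.5 kW

V = 4Q/(πD²) = 1.617 m/s; Re = 3.14×10^5; ε/D = 1.81×10^-4; f = 0.01607
h_f = f(L/D)V²/2g = 15.93 m
Total head H = z + h_f = 47.3 + 15.93 = 63.23 m
P_hyd = ρgQH = 792.0·9.81·0.109·63.23 = 53.55 kW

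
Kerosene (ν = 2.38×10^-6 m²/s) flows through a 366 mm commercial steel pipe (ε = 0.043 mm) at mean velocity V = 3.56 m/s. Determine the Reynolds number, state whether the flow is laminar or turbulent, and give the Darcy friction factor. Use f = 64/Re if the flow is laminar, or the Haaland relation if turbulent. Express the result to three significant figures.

Re = VD/ν = 3.560·0.366/2.38×10^-6 = 5.47×10^5
Re > 4000 → turbulent; ε/D = 1.17×10^-4
Haaland: f = 0.01432

Re ≈ 5.47×10^5; turbulent; f ≈ 0.0143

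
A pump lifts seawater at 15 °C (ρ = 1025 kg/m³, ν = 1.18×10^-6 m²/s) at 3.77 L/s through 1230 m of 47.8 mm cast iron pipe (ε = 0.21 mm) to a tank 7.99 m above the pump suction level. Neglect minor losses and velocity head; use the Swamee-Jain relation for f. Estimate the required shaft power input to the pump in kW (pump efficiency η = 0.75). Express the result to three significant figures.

P_shaft ≈ 9.38 kW

V = 4Q/(πD²) = 2.101 m/s; Re = 8.51×10^4; ε/D = 0.00439; f = 0.03068
h_f = f(L/D)V²/2g = 177.6 m
Total head H = z + h_f = 7.99 + 177.6 = 185.6 m
P_hyd = ρgQH = 1025·9.81·0.00377·185.6 = 7.034 kW
P_shaft = P_hyd/η = 7.034/0.75 = 9.379 kW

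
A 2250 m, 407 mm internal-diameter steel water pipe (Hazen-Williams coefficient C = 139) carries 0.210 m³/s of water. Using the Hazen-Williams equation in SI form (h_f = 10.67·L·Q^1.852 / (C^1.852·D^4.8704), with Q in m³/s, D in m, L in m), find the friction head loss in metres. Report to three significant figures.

h_f = 10.67·2250·0.210^1.852 / (139^1.852·0.407^4.8704) = 11.42 m

h_f ≈ 11.4 m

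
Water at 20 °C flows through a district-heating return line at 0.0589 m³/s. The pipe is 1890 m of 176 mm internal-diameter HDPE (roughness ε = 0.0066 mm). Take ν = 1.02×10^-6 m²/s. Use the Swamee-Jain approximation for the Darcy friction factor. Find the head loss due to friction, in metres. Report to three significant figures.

h_f ≈ 45.0 m

V = 4Q/(πD²) = 4·0.0589/(π·0.176²) = 2.421 m/s
Re = VD/ν = 2.421·0.176/1.02×10^-6 = 4.18×10^5 → turbulent
ε/D = 0.0066/176 = 3.75×10^-5
Swamee-Jain: f = 0.01404
h_f = f(L/D)V²/(2g) = 0.01404·(1890/0.176)·2.421²/(2·9.81) = 45.04 m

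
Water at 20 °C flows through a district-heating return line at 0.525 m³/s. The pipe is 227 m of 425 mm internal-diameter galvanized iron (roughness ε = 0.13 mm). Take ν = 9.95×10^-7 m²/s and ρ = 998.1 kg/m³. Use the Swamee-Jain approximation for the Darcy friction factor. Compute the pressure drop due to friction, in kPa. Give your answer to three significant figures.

V = 4Q/(πD²) = 4·0.525/(π·0.425²) = 3.701 m/s
Re = VD/ν = 3.701·0.425/9.95×10^-7 = 1.58×10^6 → turbulent
ε/D = 0.13/425 = 3.06×10^-4
Swamee-Jain: f = 0.01555
h_f = f(L/D)V²/(2g) = 0.01555·(227/0.425)·3.701²/(2·9.81) = 5.798 m
Δp = ρg·h_f = 998.1·9.81·5.798 = 56.77 kPa

Δp ≈ 56.8 kPa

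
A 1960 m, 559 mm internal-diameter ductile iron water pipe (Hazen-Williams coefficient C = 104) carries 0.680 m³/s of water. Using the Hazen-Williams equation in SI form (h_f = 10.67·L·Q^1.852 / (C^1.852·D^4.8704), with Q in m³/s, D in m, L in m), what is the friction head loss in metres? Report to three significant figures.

h_f = 10.67·1960·0.680^1.852 / (104^1.852·0.559^4.8704) = 31.98 m

h_f ≈ 32.0 m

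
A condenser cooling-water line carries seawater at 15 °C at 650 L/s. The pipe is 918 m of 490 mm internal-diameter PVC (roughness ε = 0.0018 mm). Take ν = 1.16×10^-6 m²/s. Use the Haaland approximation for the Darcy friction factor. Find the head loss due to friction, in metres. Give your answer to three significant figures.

V = 4Q/(πD²) = 4·0.650/(π·0.490²) = 3.447 m/s
Re = VD/ν = 3.447·0.490/1.16×10^-6 = 1.46×10^6 → turbulent
ε/D = 0.0018/490 = 3.67×10^-6
Haaland: f = 0.01097
h_f = f(L/D)V²/(2g) = 0.01097·(918/0.490)·3.447²/(2·9.81) = 12.44 m

h_f ≈ 12.4 m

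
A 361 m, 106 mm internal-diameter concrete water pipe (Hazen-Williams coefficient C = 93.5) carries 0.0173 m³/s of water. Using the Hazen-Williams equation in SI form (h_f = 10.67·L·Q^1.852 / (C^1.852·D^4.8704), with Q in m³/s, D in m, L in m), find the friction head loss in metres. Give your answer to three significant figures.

h_f ≈ 26.3 m

h_f = 10.67·361·0.0173^1.852 / (93.5^1.852·0.106^4.8704) = 26.29 m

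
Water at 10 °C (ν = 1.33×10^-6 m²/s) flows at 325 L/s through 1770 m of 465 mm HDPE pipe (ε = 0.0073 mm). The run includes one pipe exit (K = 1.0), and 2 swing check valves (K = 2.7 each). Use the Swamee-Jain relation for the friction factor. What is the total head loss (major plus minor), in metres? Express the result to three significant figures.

V = 4Q/(πD²) = 1.914 m/s; V²/2g = 0.1867 m
Re = 6.69×10^5, ε/D = 1.57×10^-5 → f = 0.01273 (Swamee-Jain)
Major: h_f = f(L/D)·V²/2g = 0.01273·3806·0.1867 = 9.047 m
Minor: ΣK = 6.40; h_m = ΣK·V²/2g = 1.195 m
Total H_L = 9.047 + 1.195 = 10.24 m

H_L ≈ 10.2 m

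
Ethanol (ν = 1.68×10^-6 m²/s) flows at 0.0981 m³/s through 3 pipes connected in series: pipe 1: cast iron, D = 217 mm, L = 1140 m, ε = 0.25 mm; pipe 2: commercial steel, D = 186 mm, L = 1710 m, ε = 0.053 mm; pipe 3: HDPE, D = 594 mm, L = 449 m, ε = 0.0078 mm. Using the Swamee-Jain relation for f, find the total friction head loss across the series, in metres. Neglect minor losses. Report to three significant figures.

Pipe 1: V = 2.653 m/s, Re = 3.43×10^5, ε/D = 0.00115, f = 0.02125, h_1 = f(L/D)V²/2g = 40.03 m
Pipe 2: V = 3.610 m/s, Re = 4.00×10^5, ε/D = 2.85×10^-4, f = 0.01653, h_2 = f(L/D)V²/2g = 101.0 m
Pipe 3: V = 0.3540 m/s, Re = 1.25×10^5, ε/D = 1.31×10^-5, f = 0.01715, h_3 = f(L/D)V²/2g = 0.08278 m
Series → Q common, losses add: H = Σh = 141.1 m

H ≈ 141 m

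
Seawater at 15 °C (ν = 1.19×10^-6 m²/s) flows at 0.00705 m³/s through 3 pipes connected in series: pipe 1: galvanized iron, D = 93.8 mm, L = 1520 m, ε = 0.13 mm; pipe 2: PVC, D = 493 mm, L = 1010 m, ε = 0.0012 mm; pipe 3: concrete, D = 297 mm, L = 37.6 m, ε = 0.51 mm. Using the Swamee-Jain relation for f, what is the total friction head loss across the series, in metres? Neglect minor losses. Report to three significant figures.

Pipe 1: V = 1.020 m/s, Re = 8.04×10^4, ε/D = 0.00139, f = 0.02403, h_1 = f(L/D)V²/2g = 20.66 m
Pipe 2: V = 0.03693 m/s, Re = 1.53×10^4, ε/D = 2.43×10^-6, f = 0.02765, h_2 = f(L/D)V²/2g = 0.003938 m
Pipe 3: V = 0.1018 m/s, Re = 2.54×10^4, ε/D = 0.00172, f = 0.02846, h_3 = f(L/D)V²/2g = 0.001902 m
Series → Q common, losses add: H = Σh = 20.67 m

H ≈ 20.7 m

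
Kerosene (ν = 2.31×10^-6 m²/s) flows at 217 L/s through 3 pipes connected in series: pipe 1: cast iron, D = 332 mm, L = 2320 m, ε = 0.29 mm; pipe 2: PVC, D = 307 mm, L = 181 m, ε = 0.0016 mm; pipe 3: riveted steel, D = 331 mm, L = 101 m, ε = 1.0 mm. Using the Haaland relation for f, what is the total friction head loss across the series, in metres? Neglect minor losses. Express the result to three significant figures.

H ≈ 50.5 m

Pipe 1: V = 2.507 m/s, Re = 3.60×10^5, ε/D = 8.73×10^-4, f = 0.01983, h_1 = f(L/D)V²/2g = 44.37 m
Pipe 2: V = 2.932 m/s, Re = 3.90×10^5, ε/D = 5.21×10^-6, f = 0.01371, h_2 = f(L/D)V²/2g = 3.542 m
Pipe 3: V = 2.522 m/s, Re = 3.61×10^5, ε/D = 0.00302, f = 0.02660, h_3 = f(L/D)V²/2g = 2.631 m
Series → Q common, losses add: H = Σh = 50.54 m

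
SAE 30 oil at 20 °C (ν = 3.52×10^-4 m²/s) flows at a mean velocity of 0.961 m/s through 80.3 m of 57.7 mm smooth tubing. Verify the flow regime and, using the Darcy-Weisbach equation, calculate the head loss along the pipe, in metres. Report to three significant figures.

h_f ≈ 26.6 m

Re = VD/ν = 0.961·0.05770/3.52×10^-4 = 158 → laminar (Re < 2300)
f = 64/Re = 0.4063
h_f = f(L/D)V²/(2g) = 0.4063·(80.3/0.05770)·0.961²/(2·9.81) = 26.61 m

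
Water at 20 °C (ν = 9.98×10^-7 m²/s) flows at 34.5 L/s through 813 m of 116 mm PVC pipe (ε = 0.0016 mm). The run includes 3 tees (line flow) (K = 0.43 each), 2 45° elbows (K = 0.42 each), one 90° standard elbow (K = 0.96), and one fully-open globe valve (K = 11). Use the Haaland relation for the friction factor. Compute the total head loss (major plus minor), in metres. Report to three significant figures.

V = 4Q/(πD²) = 3.264 m/s; V²/2g = 0.5432 m
Re = 3.79×10^5, ε/D = 1.38×10^-5 → f = 0.01386 (Haaland)
Major: h_f = f(L/D)·V²/2g = 0.01386·7009·0.5432 = 52.78 m
Minor: ΣK = 14.1; h_m = ΣK·V²/2g = 7.653 m
Total H_L = 52.78 + 7.653 = 60.43 m

H_L ≈ 60.4 m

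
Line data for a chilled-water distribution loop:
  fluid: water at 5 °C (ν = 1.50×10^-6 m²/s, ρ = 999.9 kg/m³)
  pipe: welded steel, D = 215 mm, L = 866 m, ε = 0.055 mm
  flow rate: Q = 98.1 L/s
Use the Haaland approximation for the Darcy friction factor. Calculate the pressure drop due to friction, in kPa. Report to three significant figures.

Δp ≈ 237 kPa

V = 4Q/(πD²) = 4·0.0981/(π·0.215²) = 2.702 m/s
Re = VD/ν = 2.702·0.215/1.50×10^-6 = 3.87×10^5 → turbulent
ε/D = 0.055/215 = 2.56×10^-4
Haaland: f = 0.01611
h_f = f(L/D)V²/(2g) = 0.01611·(866/0.215)·2.702²/(2·9.81) = 24.14 m
Δp = ρg·h_f = 999.9·9.81·24.14 = 236.8 kPa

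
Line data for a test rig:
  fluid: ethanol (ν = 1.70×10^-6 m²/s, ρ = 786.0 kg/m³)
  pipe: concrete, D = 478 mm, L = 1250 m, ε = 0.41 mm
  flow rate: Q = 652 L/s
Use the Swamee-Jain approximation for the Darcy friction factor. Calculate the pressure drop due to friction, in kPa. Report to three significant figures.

V = 4Q/(πD²) = 4·0.652/(π·0.478²) = 3.633 m/s
Re = VD/ν = 3.633·0.478/1.70×10^-6 = 1.02×10^6 → turbulent
ε/D = 0.41/478 = 8.58×10^-4
Swamee-Jain: f = 0.01935
h_f = f(L/D)V²/(2g) = 0.01935·(1250/0.478)·3.633²/(2·9.81) = 34.04 m
Δp = ρg·h_f = 786.0·9.81·34.04 = 262.5 kPa

Δp ≈ 262 kPa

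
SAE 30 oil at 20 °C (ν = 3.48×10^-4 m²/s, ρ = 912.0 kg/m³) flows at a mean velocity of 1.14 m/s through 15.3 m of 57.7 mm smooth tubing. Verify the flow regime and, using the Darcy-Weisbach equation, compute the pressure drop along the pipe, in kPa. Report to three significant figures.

Re = VD/ν = 1.14·0.05770/3.48×10^-4 = 189 → laminar (Re < 2300)
f = 64/Re = 0.3386
h_f = f(L/D)V²/(2g) = 0.3386·(15.3/0.05770)·1.14²/(2·9.81) = 5.947 m
Δp = ρg·h_f = 912.0·9.81·5.947 = 53.21 kPa

Δp ≈ 53.2 kPa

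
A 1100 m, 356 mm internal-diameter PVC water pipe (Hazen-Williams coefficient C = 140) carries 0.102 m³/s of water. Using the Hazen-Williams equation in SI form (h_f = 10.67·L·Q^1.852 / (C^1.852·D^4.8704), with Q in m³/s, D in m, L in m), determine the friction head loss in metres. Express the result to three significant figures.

h_f = 10.67·1100·0.102^1.852 / (140^1.852·0.356^4.8704) = 2.776 m

h_f ≈ 2.78 m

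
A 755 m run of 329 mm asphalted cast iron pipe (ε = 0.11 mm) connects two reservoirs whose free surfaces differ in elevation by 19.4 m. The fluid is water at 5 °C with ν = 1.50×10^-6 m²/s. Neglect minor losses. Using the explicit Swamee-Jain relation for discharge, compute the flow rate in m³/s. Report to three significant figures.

Swamee-Jain (Type II): Q = -0.965·√(gD⁵h_f/L)·ln[ε/(3.7D) + √(3.17ν²L/(gD³h_f))]
√(gD⁵h_f/L) = √(9.81·0.329⁵·19.4/755) = 0.03117
ε/(3.7D) = 9.04×10^-5; √(3.17ν²L/(gD³h_f)) = 2.82×10^-5
Q = -0.965·0.03117·ln(1.186×10^-4) = 0.2719 m³/s
Check: V = 3.20 m/s, Re = 7.02×10^5, f = 0.01632, h_f = 19.5 m ≈ 19.4 m ✓

Q ≈ 0.272 m³/s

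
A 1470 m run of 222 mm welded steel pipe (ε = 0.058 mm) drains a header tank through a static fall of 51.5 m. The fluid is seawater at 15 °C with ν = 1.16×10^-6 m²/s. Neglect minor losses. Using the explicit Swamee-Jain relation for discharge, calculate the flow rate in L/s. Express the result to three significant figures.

Swamee-Jain (Type II): Q = -0.965·√(gD⁵h_f/L)·ln[ε/(3.7D) + √(3.17ν²L/(gD³h_f))]
√(gD⁵h_f/L) = √(9.81·0.222⁵·51.5/1470) = 0.01361
ε/(3.7D) = 7.06×10^-5; √(3.17ν²L/(gD³h_f)) = 3.37×10^-5
Q = -0.965·0.01361·ln(1.043×10^-4) = 0.1204 m³/s
Check: V = 3.11 m/s, Re = 5.95×10^5, f = 0.01586, h_f = 51.8 m ≈ 51.5 m ✓

Q ≈ 120 L/s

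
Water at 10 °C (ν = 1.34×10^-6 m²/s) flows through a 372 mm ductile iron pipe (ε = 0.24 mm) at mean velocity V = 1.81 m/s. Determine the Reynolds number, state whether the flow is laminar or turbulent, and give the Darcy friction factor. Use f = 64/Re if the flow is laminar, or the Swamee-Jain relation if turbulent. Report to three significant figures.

Re = VD/ν = 1.810·0.372/1.34×10^-6 = 5.02×10^5
Re > 4000 → turbulent; ε/D = 6.45×10^-4
Swamee-Jain: f = 0.01862

Re ≈ 5.02×10^5; turbulent; f ≈ 0.0186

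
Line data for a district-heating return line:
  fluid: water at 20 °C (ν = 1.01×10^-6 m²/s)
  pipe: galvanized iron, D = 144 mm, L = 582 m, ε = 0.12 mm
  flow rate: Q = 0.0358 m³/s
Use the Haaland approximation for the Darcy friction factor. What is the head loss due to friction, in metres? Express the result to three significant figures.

h_f ≈ 19.7 m

V = 4Q/(πD²) = 4·0.0358/(π·0.144²) = 2.198 m/s
Re = VD/ν = 2.198·0.144/1.01×10^-6 = 3.13×10^5 → turbulent
ε/D = 0.12/144 = 8.33×10^-4
Haaland: f = 0.01975
h_f = f(L/D)V²/(2g) = 0.01975·(582/0.144)·2.198²/(2·9.81) = 19.66 m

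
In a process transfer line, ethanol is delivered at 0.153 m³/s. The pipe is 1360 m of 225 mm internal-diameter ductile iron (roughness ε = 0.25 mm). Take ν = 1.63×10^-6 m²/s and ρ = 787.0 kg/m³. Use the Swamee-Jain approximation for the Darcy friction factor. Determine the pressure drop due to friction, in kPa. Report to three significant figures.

V = 4Q/(πD²) = 4·0.153/(π·0.225²) = 3.848 m/s
Re = VD/ν = 3.848·0.225/1.63×10^-6 = 5.31×10^5 → turbulent
ε/D = 0.25/225 = 0.00111
Swamee-Jain: f = 0.02079
h_f = f(L/D)V²/(2g) = 0.02079·(1360/0.225)·3.848²/(2·9.81) = 94.84 m
Δp = ρg·h_f = 787.0·9.81·94.84 = 732.2 kPa

Δp ≈ 732 kPa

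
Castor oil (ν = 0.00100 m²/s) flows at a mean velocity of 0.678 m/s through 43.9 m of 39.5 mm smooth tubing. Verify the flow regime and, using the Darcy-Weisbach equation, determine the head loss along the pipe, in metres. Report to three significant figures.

Re = VD/ν = 0.678·0.03950/0.00100 = 26.8 → laminar (Re < 2300)
f = 64/Re = 2.390
h_f = f(L/D)V²/(2g) = 2.390·(43.9/0.03950)·0.678²/(2·9.81) = 62.23 m

h_f ≈ 62.2 m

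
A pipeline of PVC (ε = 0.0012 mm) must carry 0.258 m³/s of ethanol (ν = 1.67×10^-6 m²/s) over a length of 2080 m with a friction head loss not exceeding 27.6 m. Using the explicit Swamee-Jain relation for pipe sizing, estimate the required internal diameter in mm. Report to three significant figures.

D ≈ 356 mm

Swamee-Jain (Type III): D = 0.66·[ε^1.25·(LQ²/(gh_f))^4.75 + ν·Q^9.4·(L/(gh_f))^5.2]^0.04
LQ²/(gh_f) = 0.5114; L/(gh_f) = 7.682
Term 1 = ε^1.25·(…)^4.75 = 1.64×10^-9; Term 2 = ν·Q^9.4·(…)^5.2 = 1.98×10^-7
D = 0.66·(1.64×10^-9 + 1.98×10^-7)^0.04 = 0.3561 m = 356 mm
Check: V = 2.59 m/s, Re = 5.52×10^5, f = 0.01292, h_f = 25.8 m ≈ 27.6 m ✓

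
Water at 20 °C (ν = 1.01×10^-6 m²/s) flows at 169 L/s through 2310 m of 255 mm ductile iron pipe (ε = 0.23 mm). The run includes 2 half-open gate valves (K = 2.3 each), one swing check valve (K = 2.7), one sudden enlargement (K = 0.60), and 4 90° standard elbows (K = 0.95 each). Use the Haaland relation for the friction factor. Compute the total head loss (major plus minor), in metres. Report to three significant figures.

H_L ≈ 105 m

V = 4Q/(πD²) = 3.309 m/s; V²/2g = 0.5581 m
Re = 8.35×10^5, ε/D = 9.02×10^-4 → f = 0.01953 (Haaland)
Major: h_f = f(L/D)·V²/2g = 0.01953·9059·0.5581 = 98.75 m
Minor: ΣK = 11.7; h_m = ΣK·V²/2g = 6.530 m
Total H_L = 98.75 + 6.530 = 105.3 m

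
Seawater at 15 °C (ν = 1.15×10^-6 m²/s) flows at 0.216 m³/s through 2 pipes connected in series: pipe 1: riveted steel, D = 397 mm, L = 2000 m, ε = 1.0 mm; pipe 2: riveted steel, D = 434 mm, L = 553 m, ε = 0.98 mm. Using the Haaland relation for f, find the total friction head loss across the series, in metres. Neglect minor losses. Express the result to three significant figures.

Pipe 1: V = 1.745 m/s, Re = 6.02×10^5, ε/D = 0.00252, f = 0.02520, h_1 = f(L/D)V²/2g = 19.71 m
Pipe 2: V = 1.460 m/s, Re = 5.51×10^5, ε/D = 0.00226, f = 0.02451, h_2 = f(L/D)V²/2g = 3.394 m
Series → Q common, losses add: H = Σh = 23.10 m

H ≈ 23.1 m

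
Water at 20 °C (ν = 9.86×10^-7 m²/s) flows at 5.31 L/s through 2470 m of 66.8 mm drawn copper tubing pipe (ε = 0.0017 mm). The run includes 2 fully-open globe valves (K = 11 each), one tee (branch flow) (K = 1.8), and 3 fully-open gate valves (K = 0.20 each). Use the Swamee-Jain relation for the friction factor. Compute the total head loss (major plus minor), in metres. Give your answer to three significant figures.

H_L ≈ 80.4 m

V = 4Q/(πD²) = 1.515 m/s; V²/2g = 0.1170 m
Re = 1.03×10^5, ε/D = 2.54×10^-5 → f = 0.01792 (Swamee-Jain)
Major: h_f = f(L/D)·V²/2g = 0.01792·36976·0.1170 = 77.54 m
Minor: ΣK = 24.4; h_m = ΣK·V²/2g = 2.855 m
Total H_L = 77.54 + 2.855 = 80.40 m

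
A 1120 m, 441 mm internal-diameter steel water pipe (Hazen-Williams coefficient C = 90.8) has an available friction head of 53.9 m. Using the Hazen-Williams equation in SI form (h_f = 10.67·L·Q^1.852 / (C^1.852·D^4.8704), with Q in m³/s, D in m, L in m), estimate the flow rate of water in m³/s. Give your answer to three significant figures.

Q ≈ 0.571 m³/s

Rearranging: Q = [h_f·C^1.852·D^4.8704 / (10.67·L)]^(1/1.852)
Q = [53.9·90.8^1.852·0.441^4.8704 / (10.67·1120)]^0.540 = 0.5707 m³/s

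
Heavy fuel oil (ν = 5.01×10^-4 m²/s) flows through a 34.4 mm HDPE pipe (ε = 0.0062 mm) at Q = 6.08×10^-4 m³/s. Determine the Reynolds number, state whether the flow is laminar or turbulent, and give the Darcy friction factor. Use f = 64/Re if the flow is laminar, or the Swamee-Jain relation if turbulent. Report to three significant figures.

V = 4Q/(πD²) = 0.6542 m/s
Re = VD/ν = 0.6542·0.0344/5.01×10^-4 = 44.9
Re < 2300 → laminar → f = 64/Re = 1.425

Re ≈ 44.9; laminar; f = 64/Re ≈ 1.42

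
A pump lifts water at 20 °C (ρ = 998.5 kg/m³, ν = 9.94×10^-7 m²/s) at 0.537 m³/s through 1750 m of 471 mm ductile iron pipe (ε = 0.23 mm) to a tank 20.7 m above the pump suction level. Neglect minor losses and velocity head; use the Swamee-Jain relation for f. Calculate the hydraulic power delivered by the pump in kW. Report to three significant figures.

P_hyd ≈ 270 kW

V = 4Q/(πD²) = 3.082 m/s; Re = 1.46×10^6; ε/D = 4.88×10^-4; f = 0.01705
h_f = f(L/D)V²/2g = 30.67 m
Total head H = z + h_f = 20.7 + 30.67 = 51.37 m
P_hyd = ρgQH = 998.5·9.81·0.537·51.37 = 270.2 kW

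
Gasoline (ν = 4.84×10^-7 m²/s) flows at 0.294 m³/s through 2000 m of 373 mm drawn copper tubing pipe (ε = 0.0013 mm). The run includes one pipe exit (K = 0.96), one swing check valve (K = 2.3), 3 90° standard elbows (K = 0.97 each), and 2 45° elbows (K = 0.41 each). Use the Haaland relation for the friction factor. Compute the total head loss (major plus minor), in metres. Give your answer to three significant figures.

H_L ≈ 23.1 m

V = 4Q/(πD²) = 2.691 m/s; V²/2g = 0.3690 m
Re = 2.07×10^6, ε/D = 3.49×10^-6 → f = 0.01038 (Haaland)
Major: h_f = f(L/D)·V²/2g = 0.01038·5362·0.3690 = 20.54 m
Minor: ΣK = 6.99; h_m = ΣK·V²/2g = 2.579 m
Total H_L = 20.54 + 2.579 = 23.12 m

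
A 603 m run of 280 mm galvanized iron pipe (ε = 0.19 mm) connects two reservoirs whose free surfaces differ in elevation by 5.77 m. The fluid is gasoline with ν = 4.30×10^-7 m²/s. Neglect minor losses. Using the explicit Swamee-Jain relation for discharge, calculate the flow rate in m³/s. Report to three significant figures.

Swamee-Jain (Type II): Q = -0.965·√(gD⁵h_f/L)·ln[ε/(3.7D) + √(3.17ν²L/(gD³h_f))]
√(gD⁵h_f/L) = √(9.81·0.280⁵·5.77/603) = 0.01271
ε/(3.7D) = 1.83×10^-4; √(3.17ν²L/(gD³h_f)) = 1.69×10^-5
Q = -0.965·0.01271·ln(2.003×10^-4) = 0.1045 m³/s
Check: V = 1.70 m/s, Re = 1.10×10^6, f = 0.01836, h_f = 5.80 m ≈ 5.77 m ✓

Q ≈ 0.104 m³/s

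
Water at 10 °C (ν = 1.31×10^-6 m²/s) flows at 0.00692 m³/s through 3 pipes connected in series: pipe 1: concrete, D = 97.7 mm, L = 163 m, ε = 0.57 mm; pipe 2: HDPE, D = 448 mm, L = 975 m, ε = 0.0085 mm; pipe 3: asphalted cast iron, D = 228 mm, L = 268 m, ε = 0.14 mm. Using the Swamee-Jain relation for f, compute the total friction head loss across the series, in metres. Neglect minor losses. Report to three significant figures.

H ≈ 2.47 m

Pipe 1: V = 0.9231 m/s, Re = 6.88×10^4, ε/D = 0.00583, f = 0.03336, h_1 = f(L/D)V²/2g = 2.417 m
Pipe 2: V = 0.04390 m/s, Re = 1.50×10^4, ε/D = 1.90×10^-5, f = 0.02782, h_2 = f(L/D)V²/2g = 0.005947 m
Pipe 3: V = 0.1695 m/s, Re = 2.95×10^4, ε/D = 6.14×10^-4, f = 0.02522, h_3 = f(L/D)V²/2g = 0.04341 m
Series → Q common, losses add: H = Σh = 2.467 m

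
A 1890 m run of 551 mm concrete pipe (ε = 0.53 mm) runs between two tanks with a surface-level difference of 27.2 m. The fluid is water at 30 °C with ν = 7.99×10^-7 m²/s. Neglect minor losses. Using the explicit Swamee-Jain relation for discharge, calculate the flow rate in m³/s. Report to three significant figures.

Swamee-Jain (Type II): Q = -0.965·√(gD⁵h_f/L)·ln[ε/(3.7D) + √(3.17ν²L/(gD³h_f))]
√(gD⁵h_f/L) = √(9.81·0.551⁵·27.2/1890) = 0.08468
ε/(3.7D) = 2.60×10^-4; √(3.17ν²L/(gD³h_f)) = 9.26×10^-6
Q = -0.965·0.08468·ln(2.692×10^-4) = 0.6717 m³/s
Check: V = 2.82 m/s, Re = 1.94×10^6, f = 0.01968, h_f = 27.3 m ≈ 27.2 m ✓

Q ≈ 0.672 m³/s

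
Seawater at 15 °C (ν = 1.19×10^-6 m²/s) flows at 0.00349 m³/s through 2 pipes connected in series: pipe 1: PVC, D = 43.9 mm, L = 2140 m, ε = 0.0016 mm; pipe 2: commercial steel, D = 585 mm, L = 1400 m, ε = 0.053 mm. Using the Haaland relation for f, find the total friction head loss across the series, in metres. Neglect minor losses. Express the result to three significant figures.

H ≈ 245 m

Pipe 1: V = 2.306 m/s, Re = 8.51×10^4, ε/D = 3.64×10^-5, f = 0.01857, h_1 = f(L/D)V²/2g = 245.4 m
Pipe 2: V = 0.01298 m/s, Re = 6380, ε/D = 9.06×10^-5, f = 0.03515, h_2 = f(L/D)V²/2g = 7.229×10^-4 m
Series → Q common, losses add: H = Σh = 245.4 m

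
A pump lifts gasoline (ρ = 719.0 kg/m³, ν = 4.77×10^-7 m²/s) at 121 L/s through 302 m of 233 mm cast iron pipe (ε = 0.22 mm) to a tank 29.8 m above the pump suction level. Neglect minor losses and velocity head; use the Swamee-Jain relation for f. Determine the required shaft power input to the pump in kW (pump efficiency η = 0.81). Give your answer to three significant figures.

P_shaft ≈ 42.4 kW

V = 4Q/(πD²) = 2.838 m/s; Re = 1.39×10^6; ε/D = 9.44×10^-4; f = 0.01967
h_f = f(L/D)V²/2g = 10.46 m
Total head H = z + h_f = 29.8 + 10.46 = 40.26 m
P_hyd = ρgQH = 719.0·9.81·0.121·40.26 = 34.36 kW
P_shaft = P_hyd/η = 34.36/0.81 = 42.42 kW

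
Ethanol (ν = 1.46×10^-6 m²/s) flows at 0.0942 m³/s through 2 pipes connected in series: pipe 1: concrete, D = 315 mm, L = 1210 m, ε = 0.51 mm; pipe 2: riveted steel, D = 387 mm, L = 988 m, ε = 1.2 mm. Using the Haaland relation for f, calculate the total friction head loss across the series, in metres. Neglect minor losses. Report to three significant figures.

H ≈ 8.81 m

Pipe 1: V = 1.209 m/s, Re = 2.61×10^5, ε/D = 0.00162, f = 0.02290, h_1 = f(L/D)V²/2g = 6.552 m
Pipe 2: V = 0.8008 m/s, Re = 2.12×10^5, ε/D = 0.00310, f = 0.02702, h_2 = f(L/D)V²/2g = 2.255 m
Series → Q common, losses add: H = Σh = 8.806 m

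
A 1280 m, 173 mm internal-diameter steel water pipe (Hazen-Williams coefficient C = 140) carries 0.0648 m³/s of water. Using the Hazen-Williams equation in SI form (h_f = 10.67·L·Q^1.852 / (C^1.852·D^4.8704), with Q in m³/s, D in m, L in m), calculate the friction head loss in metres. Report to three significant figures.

h_f ≈ 46.9 m

h_f = 10.67·1280·0.0648^1.852 / (140^1.852·0.173^4.8704) = 46.86 m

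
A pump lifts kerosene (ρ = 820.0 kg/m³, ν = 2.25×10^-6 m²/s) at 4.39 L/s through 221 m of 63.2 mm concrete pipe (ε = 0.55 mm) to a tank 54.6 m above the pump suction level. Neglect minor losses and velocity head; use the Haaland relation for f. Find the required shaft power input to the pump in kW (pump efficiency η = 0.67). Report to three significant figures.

P_shaft ≈ 3.57 kW

V = 4Q/(πD²) = 1.399 m/s; Re = 3.93×10^4; ε/D = 0.00870; f = 0.03776
h_f = f(L/D)V²/2g = 13.18 m
Total head H = z + h_f = 54.6 + 13.18 = 67.78 m
P_hyd = ρgQH = 820.0·9.81·0.00439·67.78 = 2.394 kW
P_shaft = P_hyd/η = 2.394/0.67 = 3.573 kW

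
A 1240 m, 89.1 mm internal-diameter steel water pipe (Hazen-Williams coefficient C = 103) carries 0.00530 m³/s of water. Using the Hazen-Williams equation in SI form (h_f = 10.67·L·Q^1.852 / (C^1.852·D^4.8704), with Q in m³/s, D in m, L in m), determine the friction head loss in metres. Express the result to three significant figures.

h_f ≈ 19.7 m

h_f = 10.67·1240·0.00530^1.852 / (103^1.852·0.0891^4.8704) = 19.66 m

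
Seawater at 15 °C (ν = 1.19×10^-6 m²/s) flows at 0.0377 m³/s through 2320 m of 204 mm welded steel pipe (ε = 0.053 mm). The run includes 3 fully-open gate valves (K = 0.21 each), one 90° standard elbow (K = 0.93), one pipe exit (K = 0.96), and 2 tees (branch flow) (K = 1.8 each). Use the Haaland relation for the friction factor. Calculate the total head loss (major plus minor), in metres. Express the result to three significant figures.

H_L ≈ 13.7 m

V = 4Q/(πD²) = 1.153 m/s; V²/2g = 0.06781 m
Re = 1.98×10^5, ε/D = 2.60×10^-4 → f = 0.01728 (Haaland)
Major: h_f = f(L/D)·V²/2g = 0.01728·11373·0.06781 = 13.33 m
Minor: ΣK = 6.12; h_m = ΣK·V²/2g = 0.4150 m
Total H_L = 13.33 + 0.4150 = 13.74 m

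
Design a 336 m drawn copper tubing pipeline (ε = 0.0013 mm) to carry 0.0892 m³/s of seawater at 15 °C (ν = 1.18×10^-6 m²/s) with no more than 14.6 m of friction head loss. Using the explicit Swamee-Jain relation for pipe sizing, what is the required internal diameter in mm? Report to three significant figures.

D ≈ 184 mm

Swamee-Jain (Type III): D = 0.66·[ε^1.25·(LQ²/(gh_f))^4.75 + ν·Q^9.4·(L/(gh_f))^5.2]^0.04
LQ²/(gh_f) = 0.01867; L/(gh_f) = 2.346
Term 1 = ε^1.25·(…)^4.75 = 2.69×10^-16; Term 2 = ν·Q^9.4·(…)^5.2 = 1.35×10^-14
D = 0.66·(2.69×10^-16 + 1.35×10^-14)^0.04 = 0.1841 m = 184 mm
Check: V = 3.35 m/s, Re = 5.23×10^5, f = 0.01310, h_f = 13.7 m ≈ 14.6 m ✓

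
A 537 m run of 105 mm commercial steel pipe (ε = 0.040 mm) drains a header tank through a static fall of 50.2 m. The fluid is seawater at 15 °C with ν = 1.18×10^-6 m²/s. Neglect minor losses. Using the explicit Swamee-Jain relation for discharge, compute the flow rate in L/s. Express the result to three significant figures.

Swamee-Jain (Type II): Q = -0.965·√(gD⁵h_f/L)·ln[ε/(3.7D) + √(3.17ν²L/(gD³h_f))]
√(gD⁵h_f/L) = √(9.81·0.105⁵·50.2/537) = 0.003421
ε/(3.7D) = 1.03×10^-4; √(3.17ν²L/(gD³h_f)) = 6.45×10^-5
Q = -0.965·0.003421·ln(1.674×10^-4) = 0.02871 m³/s
Check: V = 3.32 m/s, Re = 2.95×10^5, f = 0.01763, h_f = 50.5 m ≈ 50.2 m ✓

Q ≈ 28.7 L/s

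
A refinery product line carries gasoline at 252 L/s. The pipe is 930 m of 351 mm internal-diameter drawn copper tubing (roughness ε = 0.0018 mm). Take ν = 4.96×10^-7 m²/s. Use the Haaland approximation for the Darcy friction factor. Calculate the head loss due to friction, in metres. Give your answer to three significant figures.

V = 4Q/(πD²) = 4·0.252/(π·0.351²) = 2.604 m/s
Re = VD/ν = 2.604·0.351/4.96×10^-7 = 1.84×10^6 → turbulent
ε/D = 0.0018/351 = 5.13×10^-6
Haaland: f = 0.01062
h_f = f(L/D)V²/(2g) = 0.01062·(930/0.351)·2.604²/(2·9.81) = 9.725 m

h_f ≈ 9.72 m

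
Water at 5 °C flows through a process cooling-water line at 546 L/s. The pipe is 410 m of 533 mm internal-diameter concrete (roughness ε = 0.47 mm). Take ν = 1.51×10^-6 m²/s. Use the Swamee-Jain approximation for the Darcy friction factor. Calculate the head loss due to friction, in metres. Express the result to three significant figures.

V = 4Q/(πD²) = 4·0.546/(π·0.533²) = 2.447 m/s
Re = VD/ν = 2.447·0.533/1.51×10^-6 = 8.64×10^5 → turbulent
ε/D = 0.47/533 = 8.82×10^-4
Swamee-Jain: f = 0.01953
h_f = f(L/D)V²/(2g) = 0.01953·(410/0.533)·2.447²/(2·9.81) = 4.585 m

h_f ≈ 4.59 m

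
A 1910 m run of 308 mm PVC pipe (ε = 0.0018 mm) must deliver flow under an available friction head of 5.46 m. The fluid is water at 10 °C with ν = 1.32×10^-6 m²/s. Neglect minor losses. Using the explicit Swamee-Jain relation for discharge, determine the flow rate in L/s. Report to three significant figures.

Q ≈ 79.9 L/s

Swamee-Jain (Type II): Q = -0.965·√(gD⁵h_f/L)·ln[ε/(3.7D) + √(3.17ν²L/(gD³h_f))]
√(gD⁵h_f/L) = √(9.81·0.308⁵·5.46/1910) = 0.008816
ε/(3.7D) = 1.58×10^-6; √(3.17ν²L/(gD³h_f)) = 8.21×10^-5
Q = -0.965·0.008816·ln(8.368×10^-5) = 0.07988 m³/s
Check: V = 1.07 m/s, Re = 2.50×10^5, f = 0.01494, h_f = 5.43 m ≈ 5.46 m ✓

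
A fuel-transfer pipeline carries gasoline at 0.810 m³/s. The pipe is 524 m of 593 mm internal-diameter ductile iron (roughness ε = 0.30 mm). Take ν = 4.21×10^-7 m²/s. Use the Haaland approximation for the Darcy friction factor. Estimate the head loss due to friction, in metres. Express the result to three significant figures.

V = 4Q/(πD²) = 4·0.810/(π·0.593²) = 2.933 m/s
Re = VD/ν = 2.933·0.593/4.21×10^-7 = 4.13×10^6 → turbulent
ε/D = 0.30/593 = 5.06×10^-4
Haaland: f = 0.01689
h_f = f(L/D)V²/(2g) = 0.01689·(524/0.593)·2.933²/(2·9.81) = 6.541 m

h_f ≈ 6.54 m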